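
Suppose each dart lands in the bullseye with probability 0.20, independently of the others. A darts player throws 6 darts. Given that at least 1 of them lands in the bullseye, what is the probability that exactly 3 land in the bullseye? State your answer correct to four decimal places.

0.1110

X ~ Binomial(6, 0.20). Want P(X=3 | X≥1) = P(X=3) / P(X≥1).
P(X=3) = C(6,3)·0.20^3·0.80^3 = 0.081920
P(X≥1) = 1 − 0.262144 = 0.737856
Ratio = 0.081920 / 0.737856 = 0.111024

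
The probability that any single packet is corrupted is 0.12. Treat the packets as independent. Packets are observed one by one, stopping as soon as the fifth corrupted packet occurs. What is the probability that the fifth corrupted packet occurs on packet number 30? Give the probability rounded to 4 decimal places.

Y = trial on which the fifth success occurs; negative binomial, r=5, p=0.12.
P(Y=30) = C(29,4) · p^5 · (1−p)^25
= 23751 · 2.4883e-05 · 0.040932 = 0.024191

0.0242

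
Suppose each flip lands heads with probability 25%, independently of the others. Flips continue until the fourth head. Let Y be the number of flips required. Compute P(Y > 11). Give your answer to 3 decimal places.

Needing more than 11 flips ⇔ fewer than 4 successes in the first 11. With X ~ Binomial(11, 0.25), P(Y > 11) = P(X ≤ 3).
  k=0: C(11,0)·0.25^0·0.75^11 = 0.04224
  k=1: C(11,1)·0.25^1·0.75^10 = 0.15486
  k=2: C(11,2)·0.25^2·0.75^9 = 0.25810
  k=3: C(11,3)·0.25^3·0.75^8 = 0.25810
P(X ≤ 3) = 0.71330

0.713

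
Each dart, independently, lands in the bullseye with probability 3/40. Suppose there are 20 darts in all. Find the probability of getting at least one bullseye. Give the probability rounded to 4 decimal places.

P(at least one) = 1 − P(none) = 1 − (1 − 0.075)^20
= 1 − 0.210298 = 0.789702

0.7897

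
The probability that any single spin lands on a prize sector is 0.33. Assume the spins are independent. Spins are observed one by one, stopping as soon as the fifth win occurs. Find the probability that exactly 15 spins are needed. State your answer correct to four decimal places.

0.0714

Y = trial on which the fifth success occurs; negative binomial, r=5, p=0.33.
P(Y=15) = C(14,4) · p^5 · (1−p)^10
= 1001 · 0.0039135 · 0.018228 = 0.071409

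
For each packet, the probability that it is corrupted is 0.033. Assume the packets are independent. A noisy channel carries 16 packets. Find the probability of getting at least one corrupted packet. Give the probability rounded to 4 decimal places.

0.4154

P(at least one) = 1 − P(none) = 1 − (1 − 0.033)^16
= 1 − 0.584553 = 0.415447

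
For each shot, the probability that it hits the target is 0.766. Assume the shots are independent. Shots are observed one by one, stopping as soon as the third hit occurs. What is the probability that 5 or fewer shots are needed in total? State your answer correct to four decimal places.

0.9126

Finishing within 5 shots ⇔ at least 3 successes in the first 5. With X ~ Binomial(5, 0.766), P(Y ≤ 5) = 1 − P(X ≤ 2).
  k=0: C(5,0)·0.766^0·0.234^5 = 0.000702
  k=1: C(5,1)·0.766^1·0.234^4 = 0.011483
  k=2: C(5,2)·0.766^2·0.234^3 = 0.075180
1 − 0.087365 = 0.912635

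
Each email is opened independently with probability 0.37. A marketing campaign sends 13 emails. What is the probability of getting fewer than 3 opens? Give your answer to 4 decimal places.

0.0875

X ~ Binomial(13, 0.37); P(X ≤ 2) = Σ C(13,k) p^k (1−p)^(13−k) over k:
  k=0: C(13,0)·0.37^0·0.63^13 = 0.002463
  k=1: C(13,1)·0.37^1·0.63^12 = 0.018803
  k=2: C(13,2)·0.37^2·0.63^11 = 0.066259
Total = 0.087525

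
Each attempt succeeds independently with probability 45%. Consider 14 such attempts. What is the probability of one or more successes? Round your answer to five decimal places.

P(at least one) = 1 − P(none) = 1 − (1 − 0.45)^14
= 1 − 0.0002318 = 0.9997682

0.99977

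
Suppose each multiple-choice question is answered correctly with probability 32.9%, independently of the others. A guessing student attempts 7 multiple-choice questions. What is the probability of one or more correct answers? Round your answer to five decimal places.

0.93876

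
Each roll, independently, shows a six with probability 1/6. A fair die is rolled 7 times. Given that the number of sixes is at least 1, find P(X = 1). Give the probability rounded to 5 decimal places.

0.54197

X ~ Binomial(7, 0.166667). Want P(X=1 | X≥1) = P(X=1) / P(X≥1).
P(X=1) = C(7,1)·0.166667^1·0.833333^6 = 0.3907143
P(X≥1) = 1 − 0.2790816 = 0.7209184
Ratio = 0.3907143 / 0.7209184 = 0.5419675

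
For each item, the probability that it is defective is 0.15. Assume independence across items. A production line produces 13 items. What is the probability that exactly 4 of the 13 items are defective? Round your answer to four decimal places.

X ~ Binomial(n=13, p=0.15).
P(X=4) = C(13,4) · p^4 · (1−p)^9
= 715 · 0.00050625 · 0.23162 = 0.083838

0.0838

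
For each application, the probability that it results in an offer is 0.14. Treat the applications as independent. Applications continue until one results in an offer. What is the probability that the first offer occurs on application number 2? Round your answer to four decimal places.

Geometric (trials to first success), p = 0.14.
P(Y = 2) = (1−p)^1 · p = 0.86 · 0.14 = 0.120400

0.1204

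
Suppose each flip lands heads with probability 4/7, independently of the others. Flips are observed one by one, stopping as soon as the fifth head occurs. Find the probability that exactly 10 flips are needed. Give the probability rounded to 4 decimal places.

0.1110

Y = trial on which the fifth success occurs; negative binomial, r=5, p=0.571429.
P(Y=10) = C(9,4) · p^5 · (1−p)^5
= 126 · 0.060927 · 0.014458 = 0.110993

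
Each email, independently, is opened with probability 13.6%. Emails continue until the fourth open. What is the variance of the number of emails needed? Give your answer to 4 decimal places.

186.8512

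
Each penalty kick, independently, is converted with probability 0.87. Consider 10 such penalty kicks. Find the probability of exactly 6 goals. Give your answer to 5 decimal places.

0.02601

X ~ Binomial(n=10, p=0.87).
P(X=6) = C(10,6) · p^6 · (1−p)^4
= 210 · 0.43363 · 0.00028561 = 0.0260081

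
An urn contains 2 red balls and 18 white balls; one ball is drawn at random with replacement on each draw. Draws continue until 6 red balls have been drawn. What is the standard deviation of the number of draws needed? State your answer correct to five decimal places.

23.23790

Y = total draws until the sixth success; negative binomial with r=6, p=0.10.
SD(Y) = √[r(1−p)/p²] = √(540.0000000) = 23.2379001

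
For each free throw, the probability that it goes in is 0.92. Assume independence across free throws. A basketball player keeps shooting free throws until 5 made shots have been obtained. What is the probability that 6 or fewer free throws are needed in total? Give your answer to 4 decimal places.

0.9227

Finishing within 6 free throws ⇔ at least 5 successes in the first 6. With X ~ Binomial(6, 0.92), P(Y ≤ 6) = 1 − P(X ≤ 4).
  k=0: C(6,0)·0.92^0·0.08^6 = 0.000000
  k=1: C(6,1)·0.92^1·0.08^5 = 0.000018
  k=2: C(6,2)·0.92^2·0.08^4 = 0.000520
  k=3: C(6,3)·0.92^3·0.08^3 = 0.007974
  k=4: C(6,4)·0.92^4·0.08^2 = 0.068774
1 − 0.077286 = 0.922714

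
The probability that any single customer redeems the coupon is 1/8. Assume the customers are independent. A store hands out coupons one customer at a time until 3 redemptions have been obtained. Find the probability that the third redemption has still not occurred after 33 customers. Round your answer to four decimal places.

Needing more than 33 customers ⇔ fewer than 3 successes in the first 33. With X ~ Binomial(33, 0.125), P(Y > 33) = P(X ≤ 2).
  k=0: C(33,0)·0.125^0·0.875^33 = 0.012197
  k=1: C(33,1)·0.125^1·0.875^32 = 0.057502
  k=2: C(33,2)·0.125^2·0.875^31 = 0.131433
P(X ≤ 2) = 0.201132

0.2011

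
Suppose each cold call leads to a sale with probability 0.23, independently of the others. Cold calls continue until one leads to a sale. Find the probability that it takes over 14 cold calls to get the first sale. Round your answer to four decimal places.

0.0258

Y = number of cold calls to the first success; geometric, p = 0.23.
P(Y > 14) = P(first 14 all fail) = (1−p)^14 = 0.025756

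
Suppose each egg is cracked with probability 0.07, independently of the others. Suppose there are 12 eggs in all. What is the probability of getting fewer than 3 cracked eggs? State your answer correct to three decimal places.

X ~ Binomial(12, 0.07); P(X ≤ 2) = Σ C(12,k) p^k (1−p)^(12−k) over k:
  k=0: C(12,0)·0.07^0·0.93^12 = 0.41860
  k=1: C(12,1)·0.07^1·0.93^11 = 0.37809
  k=2: C(12,2)·0.07^2·0.93^10 = 0.15652
Total = 0.95320

0.953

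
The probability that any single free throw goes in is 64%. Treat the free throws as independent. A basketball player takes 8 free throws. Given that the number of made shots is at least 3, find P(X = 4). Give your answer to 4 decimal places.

0.2032

X ~ Binomial(8, 0.64). Want P(X=4 | X≥3) = P(X=4) / P(X≥3).
P(X=4) = C(8,4)·0.64^4·0.36^4 = 0.197255
P(X≥3) = 1 − 0.000282 − 0.004012 − 0.024965 = 0.970741
Ratio = 0.197255 / 0.970741 = 0.203200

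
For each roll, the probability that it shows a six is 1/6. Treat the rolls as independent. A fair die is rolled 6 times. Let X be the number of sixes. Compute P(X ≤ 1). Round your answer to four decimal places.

0.7368

X ~ Binomial(6, 0.166667); P(X ≤ 1) = Σ C(6,k) p^k (1−p)^(6−k) over k:
  k=0: C(6,0)·0.166667^0·0.833333^6 = 0.334898
  k=1: C(6,1)·0.166667^1·0.833333^5 = 0.401878
Total = 0.736776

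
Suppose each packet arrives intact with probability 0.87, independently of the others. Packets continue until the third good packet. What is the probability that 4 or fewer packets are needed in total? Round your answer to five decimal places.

0.91532

Finishing within 4 packets ⇔ at least 3 successes in the first 4. With X ~ Binomial(4, 0.87), P(Y ≤ 4) = 1 − P(X ≤ 2).
  k=0: C(4,0)·0.87^0·0.13^4 = 0.0002856
  k=1: C(4,1)·0.87^1·0.13^3 = 0.0076456
  k=2: C(4,2)·0.87^2·0.13^2 = 0.0767497
1 − 0.0846808 = 0.9153192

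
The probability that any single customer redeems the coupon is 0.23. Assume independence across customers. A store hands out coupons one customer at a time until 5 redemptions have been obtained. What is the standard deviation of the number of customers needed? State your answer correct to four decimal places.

8.5311

Y = total customers until the fifth success; negative binomial with r=5, p=0.23.
SD(Y) = √[r(1−p)/p²] = √(72.778828) = 8.531051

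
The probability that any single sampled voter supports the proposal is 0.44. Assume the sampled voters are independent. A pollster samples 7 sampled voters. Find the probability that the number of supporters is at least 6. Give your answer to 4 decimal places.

0.0316

X ~ Binomial(7, 0.44); P(X ≥ 6) = Σ C(7,k) p^k (1−p)^(7−k) over k:
  k=6: C(7,6)·0.44^6·0.56^1 = 0.028445
  k=7: C(7,7)·0.44^7·0.56^0 = 0.003193
Total = 0.031638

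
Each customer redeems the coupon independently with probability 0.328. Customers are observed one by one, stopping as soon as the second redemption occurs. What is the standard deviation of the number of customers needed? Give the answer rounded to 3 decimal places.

3.534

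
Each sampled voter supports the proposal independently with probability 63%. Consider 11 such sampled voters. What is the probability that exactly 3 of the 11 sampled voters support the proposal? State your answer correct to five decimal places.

0.01449

X ~ Binomial(n=11, p=0.63).
P(X=3) = C(11,3) · p^3 · (1−p)^8
= 165 · 0.25005 · 0.00035125 = 0.0144917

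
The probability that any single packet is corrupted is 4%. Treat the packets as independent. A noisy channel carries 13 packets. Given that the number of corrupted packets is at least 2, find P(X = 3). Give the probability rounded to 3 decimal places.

0.131

X ~ Binomial(13, 0.04). Want P(X=3 | X≥2) = P(X=3) / P(X≥2).
P(X=3) = C(13,3)·0.04^3·0.96^10 = 0.01217
P(X≥2) = 1 − 0.58820 − 0.31861 = 0.09319
Ratio = 0.01217 / 0.09319 = 0.13058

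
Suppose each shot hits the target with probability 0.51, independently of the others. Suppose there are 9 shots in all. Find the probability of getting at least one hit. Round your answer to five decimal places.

0.99837

P(at least one) = 1 − P(none) = 1 − (1 − 0.51)^9
= 1 − 0.0016284 = 0.9983716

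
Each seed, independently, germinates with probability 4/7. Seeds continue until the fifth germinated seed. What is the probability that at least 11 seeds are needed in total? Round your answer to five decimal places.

0.21792

Needing more than 10 seeds ⇔ fewer than 5 successes in the first 10. With X ~ Binomial(10, 0.571429), P(Y > 10) = P(X ≤ 4).
  k=0: C(10,0)·0.571429^0·0.428571^10 = 0.0002090
  k=1: C(10,1)·0.571429^1·0.428571^9 = 0.0027872
  k=2: C(10,2)·0.571429^2·0.428571^8 = 0.0167233
  k=3: C(10,3)·0.571429^3·0.428571^7 = 0.0594606
  k=4: C(10,4)·0.571429^4·0.428571^6 = 0.1387415
P(X ≤ 4) = 0.2179217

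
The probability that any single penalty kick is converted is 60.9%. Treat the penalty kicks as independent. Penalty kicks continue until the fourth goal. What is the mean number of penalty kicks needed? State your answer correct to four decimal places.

6.5681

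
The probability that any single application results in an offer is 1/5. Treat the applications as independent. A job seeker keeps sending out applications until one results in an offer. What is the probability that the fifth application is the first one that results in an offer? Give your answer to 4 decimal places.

0.0819

Geometric (trials to first success), p = 0.20.
P(Y = 5) = (1−p)^4 · p = 0.4096 · 0.20 = 0.081920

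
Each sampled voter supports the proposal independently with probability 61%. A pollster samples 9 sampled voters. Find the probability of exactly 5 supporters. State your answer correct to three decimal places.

0.246

X ~ Binomial(n=9, p=0.61).
P(X=5) = C(9,5) · p^5 · (1−p)^4
= 126 · 0.08446 · 0.023134 = 0.24619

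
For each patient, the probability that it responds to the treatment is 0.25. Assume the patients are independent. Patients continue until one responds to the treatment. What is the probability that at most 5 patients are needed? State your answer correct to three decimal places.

Y = number of patients to the first success; geometric, p = 0.25.
P(Y ≤ 5) = 1 − (1−p)^5 = 1 − 0.23730 = 0.76270

0.763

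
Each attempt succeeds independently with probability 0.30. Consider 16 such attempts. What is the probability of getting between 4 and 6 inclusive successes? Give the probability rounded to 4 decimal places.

0.5788

X ~ Binomial(16, 0.30); P(4 ≤ X ≤ 6) = Σ C(16,k) p^k (1−p)^(16−k) over k:
  k=4: C(16,4)·0.30^4·0.70^12 = 0.204048
  k=5: C(16,5)·0.30^5·0.70^11 = 0.209878
  k=6: C(16,6)·0.30^6·0.70^10 = 0.164904
Total = 0.578831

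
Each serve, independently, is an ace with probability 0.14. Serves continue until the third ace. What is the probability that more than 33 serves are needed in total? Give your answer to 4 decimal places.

Needing more than 33 serves ⇔ fewer than 3 successes in the first 33. With X ~ Binomial(33, 0.14), P(Y > 33) = P(X ≤ 2).
  k=0: C(33,0)·0.14^0·0.86^33 = 0.006894
  k=1: C(33,1)·0.14^1·0.86^32 = 0.037033
  k=2: C(33,2)·0.14^2·0.86^31 = 0.096459
P(X ≤ 2) = 0.140386

0.1404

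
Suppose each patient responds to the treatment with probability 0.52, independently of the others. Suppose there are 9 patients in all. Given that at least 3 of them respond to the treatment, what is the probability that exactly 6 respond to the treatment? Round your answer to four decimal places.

X ~ Binomial(9, 0.52). Want P(X=6 | X≥3) = P(X=6) / P(X≥3).
P(X=6) = C(9,6)·0.52^6·0.48^3 = 0.183664
P(X≥3) = 1 − 0.001353 − 0.013188 − 0.057148 = 0.928312
Ratio = 0.183664 / 0.928312 = 0.197847

0.1978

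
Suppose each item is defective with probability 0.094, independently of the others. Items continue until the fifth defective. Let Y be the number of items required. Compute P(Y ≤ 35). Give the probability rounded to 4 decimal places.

Finishing within 35 items ⇔ at least 5 successes in the first 35. With X ~ Binomial(35, 0.094), P(Y ≤ 35) = 1 − P(X ≤ 4).
  k=0: C(35,0)·0.094^0·0.906^35 = 0.031585
  k=1: C(35,1)·0.094^1·0.906^34 = 0.114698
  k=2: C(35,2)·0.094^2·0.906^33 = 0.202303
  k=3: C(35,3)·0.094^3·0.906^32 = 0.230885
  k=4: C(35,4)·0.094^4·0.906^31 = 0.191640
1 − 0.771111 = 0.228889

0.2289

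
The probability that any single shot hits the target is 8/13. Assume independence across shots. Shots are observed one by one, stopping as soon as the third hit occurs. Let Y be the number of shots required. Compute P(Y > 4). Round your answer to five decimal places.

0.49806

Needing more than 4 shots ⇔ fewer than 3 successes in the first 4. With X ~ Binomial(4, 0.615385), P(Y > 4) = P(X ≤ 2).
  k=0: C(4,0)·0.615385^0·0.384615^4 = 0.0218830
  k=1: C(4,1)·0.615385^1·0.384615^3 = 0.1400511
  k=2: C(4,2)·0.615385^2·0.384615^2 = 0.3361227
P(X ≤ 2) = 0.4980568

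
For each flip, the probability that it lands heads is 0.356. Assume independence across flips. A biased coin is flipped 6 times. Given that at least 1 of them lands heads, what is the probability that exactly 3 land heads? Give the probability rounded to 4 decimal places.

X ~ Binomial(6, 0.356). Want P(X=3 | X≥1) = P(X=3) / P(X≥1).
P(X=3) = C(6,3)·0.356^3·0.644^3 = 0.241011
P(X≥1) = 1 − 0.071337 = 0.928663
Ratio = 0.241011 / 0.928663 = 0.259525

0.2595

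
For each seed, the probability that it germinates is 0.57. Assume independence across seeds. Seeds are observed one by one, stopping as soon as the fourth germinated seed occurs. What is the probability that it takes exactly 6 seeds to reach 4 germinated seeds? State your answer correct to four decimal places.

0.1952

Y = trial on which the fourth success occurs; negative binomial, r=4, p=0.57.
P(Y=6) = C(5,3) · p^4 · (1−p)^2
= 10 · 0.10556 · 0.1849 = 0.195180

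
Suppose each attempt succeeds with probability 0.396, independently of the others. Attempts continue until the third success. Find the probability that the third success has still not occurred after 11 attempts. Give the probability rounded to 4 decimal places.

0.1243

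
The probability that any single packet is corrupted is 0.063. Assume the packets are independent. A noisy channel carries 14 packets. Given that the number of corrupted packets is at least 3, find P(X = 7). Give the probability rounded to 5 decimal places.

0.00016

X ~ Binomial(14, 0.063). Want P(X=7 | X≥3) = P(X=7) / P(X≥3).
P(X=7) = C(14,7)·0.063^7·0.937^7 = 0.0000086
P(X≥3) = 1 − 0.4021187 − 0.3785151 − 0.1654236 = 0.0539425
Ratio = 0.0000086 / 0.0539425 = 0.0001589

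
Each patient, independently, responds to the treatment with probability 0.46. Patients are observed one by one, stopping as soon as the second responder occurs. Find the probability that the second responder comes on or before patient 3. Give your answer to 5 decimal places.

Finishing within 3 patients ⇔ at least 2 successes in the first 3. With X ~ Binomial(3, 0.46), P(Y ≤ 3) = 1 − P(X ≤ 1).
  k=0: C(3,0)·0.46^0·0.54^3 = 0.1574640
  k=1: C(3,1)·0.46^1·0.54^2 = 0.4024080
1 − 0.5598720 = 0.4401280

0.44013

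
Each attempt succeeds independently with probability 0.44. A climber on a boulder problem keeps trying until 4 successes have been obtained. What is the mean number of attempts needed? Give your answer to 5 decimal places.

9.09091

Y = total attempts until the fourth success; negative binomial with r=4, p=0.44.
E[Y] = r / p = 4 / 0.44 = 9.0909091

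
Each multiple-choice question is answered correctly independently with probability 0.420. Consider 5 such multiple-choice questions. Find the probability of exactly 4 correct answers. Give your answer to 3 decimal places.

X ~ Binomial(n=5, p=0.42).
P(X=4) = C(5,4) · p^4 · (1−p)^1
= 5 · 0.031117 · 0.58 = 0.09024

0.090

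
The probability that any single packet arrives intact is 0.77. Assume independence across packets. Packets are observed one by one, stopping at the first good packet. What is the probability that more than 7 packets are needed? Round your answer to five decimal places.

Y = number of packets to the first success; geometric, p = 0.77.
P(Y > 7) = P(first 7 all fail) = (1−p)^7 = 0.0000340

0.00003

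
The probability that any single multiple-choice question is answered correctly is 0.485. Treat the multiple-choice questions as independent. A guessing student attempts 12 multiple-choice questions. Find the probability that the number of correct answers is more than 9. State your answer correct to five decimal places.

0.01493

X ~ Binomial(12, 0.485); P(X ≥ 10) = Σ C(12,k) p^k (1−p)^(12−k) over k:
  k=10: C(12,10)·0.485^10·0.515^2 = 0.0126060
  k=11: C(12,11)·0.485^11·0.515^1 = 0.0021585
  k=12: C(12,12)·0.485^12·0.515^0 = 0.0001694
Total = 0.0149338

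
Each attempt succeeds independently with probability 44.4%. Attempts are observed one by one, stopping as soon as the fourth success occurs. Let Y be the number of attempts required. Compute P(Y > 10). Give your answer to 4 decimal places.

Needing more than 10 attempts ⇔ fewer than 4 successes in the first 10. With X ~ Binomial(10, 0.444), P(Y > 10) = P(X ≤ 3).
  k=0: C(10,0)·0.444^0·0.556^10 = 0.002823
  k=1: C(10,1)·0.444^1·0.556^9 = 0.022545
  k=2: C(10,2)·0.444^2·0.556^8 = 0.081017
  k=3: C(10,3)·0.444^3·0.556^7 = 0.172526
P(X ≤ 3) = 0.278911

0.2789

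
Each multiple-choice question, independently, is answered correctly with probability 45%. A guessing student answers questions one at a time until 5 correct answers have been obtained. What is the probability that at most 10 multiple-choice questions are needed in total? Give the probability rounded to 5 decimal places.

0.49560

Finishing within 10 multiple-choice questions ⇔ at least 5 successes in the first 10. With X ~ Binomial(10, 0.45), P(Y ≤ 10) = 1 − P(X ≤ 4).
  k=0: C(10,0)·0.45^0·0.55^10 = 0.0025330
  k=1: C(10,1)·0.45^1·0.55^9 = 0.0207241
  k=2: C(10,2)·0.45^2·0.55^8 = 0.0763026
  k=3: C(10,3)·0.45^3·0.55^7 = 0.1664783
  k=4: C(10,4)·0.45^4·0.55^6 = 0.2383666
1 − 0.5044046 = 0.4955954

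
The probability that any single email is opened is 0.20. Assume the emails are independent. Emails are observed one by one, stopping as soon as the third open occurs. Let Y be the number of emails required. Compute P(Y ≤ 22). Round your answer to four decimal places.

0.8455

Finishing within 22 emails ⇔ at least 3 successes in the first 22. With X ~ Binomial(22, 0.20), P(Y ≤ 22) = 1 − P(X ≤ 2).
  k=0: C(22,0)·0.20^0·0.80^22 = 0.007379
  k=1: C(22,1)·0.20^1·0.80^21 = 0.040583
  k=2: C(22,2)·0.20^2·0.80^20 = 0.106530
1 − 0.154491 = 0.845509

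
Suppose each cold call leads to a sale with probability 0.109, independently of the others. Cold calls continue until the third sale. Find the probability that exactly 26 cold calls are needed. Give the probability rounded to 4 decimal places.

Y = trial on which the third success occurs; negative binomial, r=3, p=0.109.
P(Y=26) = C(25,2) · p^3 · (1−p)^23
= 300 · 0.001295 · 0.070338 = 0.027327

0.0273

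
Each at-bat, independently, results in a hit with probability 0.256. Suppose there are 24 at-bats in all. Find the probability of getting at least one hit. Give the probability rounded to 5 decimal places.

P(at least one) = 1 − P(none) = 1 − (1 − 0.256)^24
= 1 − 0.0008275 = 0.9991725

0.99917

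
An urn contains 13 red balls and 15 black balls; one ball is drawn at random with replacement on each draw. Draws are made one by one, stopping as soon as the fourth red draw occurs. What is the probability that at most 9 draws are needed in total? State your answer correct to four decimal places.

Finishing within 9 draws ⇔ at least 4 successes in the first 9. With X ~ Binomial(9, 0.464286), P(Y ≤ 9) = 1 − P(X ≤ 3).
  k=0: C(9,0)·0.464286^0·0.535714^9 = 0.003634
  k=1: C(9,1)·0.464286^1·0.535714^8 = 0.028346
  k=2: C(9,2)·0.464286^2·0.535714^7 = 0.098267
  k=3: C(9,3)·0.464286^3·0.535714^6 = 0.198717
1 − 0.328964 = 0.671036

0.6710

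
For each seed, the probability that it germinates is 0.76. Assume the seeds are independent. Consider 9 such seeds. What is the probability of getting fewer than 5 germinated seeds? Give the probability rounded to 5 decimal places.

0.04155

X ~ Binomial(9, 0.76); P(X ≤ 4) = Σ C(9,k) p^k (1−p)^(9−k) over k:
  k=0: C(9,0)·0.76^0·0.24^9 = 0.0000026
  k=1: C(9,1)·0.76^1·0.24^8 = 0.0000753
  k=2: C(9,2)·0.76^2·0.24^7 = 0.0009537
  k=3: C(9,3)·0.76^3·0.24^6 = 0.0070467
  k=4: C(9,4)·0.76^4·0.24^5 = 0.0334720
Total = 0.0415503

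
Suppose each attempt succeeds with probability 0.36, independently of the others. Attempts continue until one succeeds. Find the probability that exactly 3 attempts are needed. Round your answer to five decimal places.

Geometric (trials to first success), p = 0.36.
P(Y = 3) = (1−p)^2 · p = 0.4096 · 0.36 = 0.1474560

0.14746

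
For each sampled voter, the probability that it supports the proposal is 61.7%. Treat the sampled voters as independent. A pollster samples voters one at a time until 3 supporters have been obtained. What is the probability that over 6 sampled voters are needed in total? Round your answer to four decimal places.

Needing more than 6 sampled voters ⇔ fewer than 3 successes in the first 6. With X ~ Binomial(6, 0.617), P(Y > 6) = P(X ≤ 2).
  k=0: C(6,0)·0.617^0·0.383^6 = 0.003156
  k=1: C(6,1)·0.617^1·0.383^5 = 0.030509
  k=2: C(6,2)·0.617^2·0.383^4 = 0.122873
P(X ≤ 2) = 0.156539

0.1565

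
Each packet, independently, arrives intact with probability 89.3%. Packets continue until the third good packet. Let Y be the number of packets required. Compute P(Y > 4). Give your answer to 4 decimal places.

Needing more than 4 packets ⇔ fewer than 3 successes in the first 4. With X ~ Binomial(4, 0.893), P(Y > 4) = P(X ≤ 2).
  k=0: C(4,0)·0.893^0·0.107^4 = 0.000131
  k=1: C(4,1)·0.893^1·0.107^3 = 0.004376
  k=2: C(4,2)·0.893^2·0.107^2 = 0.054780
P(X ≤ 2) = 0.059287

0.0593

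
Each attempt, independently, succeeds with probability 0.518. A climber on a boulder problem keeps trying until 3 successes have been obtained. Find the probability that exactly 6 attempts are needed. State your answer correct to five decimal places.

Y = trial on which the third success occurs; negative binomial, r=3, p=0.518.
P(Y=6) = C(5,2) · p^3 · (1−p)^3
= 10 · 0.13899 · 0.11198 = 0.1556433

0.15564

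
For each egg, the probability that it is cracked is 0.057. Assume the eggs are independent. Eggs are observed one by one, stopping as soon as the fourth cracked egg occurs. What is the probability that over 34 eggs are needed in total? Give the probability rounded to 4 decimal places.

Needing more than 34 eggs ⇔ fewer than 4 successes in the first 34. With X ~ Binomial(34, 0.057), P(Y > 34) = P(X ≤ 3).
  k=0: C(34,0)·0.057^0·0.943^34 = 0.135956
  k=1: C(34,1)·0.057^1·0.943^33 = 0.279409
  k=2: C(34,2)·0.057^2·0.943^32 = 0.278668
  k=3: C(34,3)·0.057^3·0.943^31 = 0.179671
P(X ≤ 3) = 0.873703

0.8737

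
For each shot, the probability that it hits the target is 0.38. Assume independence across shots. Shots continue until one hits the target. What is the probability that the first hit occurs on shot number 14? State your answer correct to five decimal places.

Geometric (trials to first success), p = 0.38.
P(Y = 14) = (1−p)^13 · p = 0.0020003 · 0.38 = 0.0007601

0.00076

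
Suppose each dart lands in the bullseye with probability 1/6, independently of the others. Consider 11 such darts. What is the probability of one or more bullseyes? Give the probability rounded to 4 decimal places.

P(at least one) = 1 − P(none) = 1 − (1 − 0.166667)^11
= 1 − 0.134588 = 0.865412

0.8654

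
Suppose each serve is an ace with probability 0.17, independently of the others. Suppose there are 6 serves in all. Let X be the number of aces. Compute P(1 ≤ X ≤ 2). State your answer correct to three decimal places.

0.608

X ~ Binomial(6, 0.17); P(1 ≤ X ≤ 2) = Σ C(6,k) p^k (1−p)^(6−k) over k:
  k=1: C(6,1)·0.17^1·0.83^5 = 0.40178
  k=2: C(6,2)·0.17^2·0.83^4 = 0.20573
Total = 0.60751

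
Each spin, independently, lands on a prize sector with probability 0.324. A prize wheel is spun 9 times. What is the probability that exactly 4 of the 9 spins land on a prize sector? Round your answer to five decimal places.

0.19601

X ~ Binomial(n=9, p=0.324).
P(X=4) = C(9,4) · p^4 · (1−p)^5
= 126 · 0.01102 · 0.14117 = 0.1960126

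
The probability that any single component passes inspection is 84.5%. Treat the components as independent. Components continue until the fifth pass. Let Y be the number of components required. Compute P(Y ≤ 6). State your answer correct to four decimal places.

Finishing within 6 components ⇔ at least 5 successes in the first 6. With X ~ Binomial(6, 0.845), P(Y ≤ 6) = 1 − P(X ≤ 4).
  k=0: C(6,0)·0.845^0·0.155^6 = 0.000014
  k=1: C(6,1)·0.845^1·0.155^5 = 0.000454
  k=2: C(6,2)·0.845^2·0.155^4 = 0.006182
  k=3: C(6,3)·0.845^3·0.155^3 = 0.044936
  k=4: C(6,4)·0.845^4·0.155^2 = 0.183731
1 − 0.235316 = 0.764684

0.7647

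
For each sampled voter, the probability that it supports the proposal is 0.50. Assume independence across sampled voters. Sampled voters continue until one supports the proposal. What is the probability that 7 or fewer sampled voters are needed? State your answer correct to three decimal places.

0.992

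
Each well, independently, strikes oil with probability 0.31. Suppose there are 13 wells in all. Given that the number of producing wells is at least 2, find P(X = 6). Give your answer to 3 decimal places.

0.120

X ~ Binomial(13, 0.31). Want P(X=6 | X≥2) = P(X=6) / P(X≥2).
P(X=6) = C(13,6)·0.31^6·0.69^7 = 0.11340
P(X≥2) = 1 − 0.00804 − 0.04693 = 0.94503
Ratio = 0.11340 / 0.94503 = 0.12000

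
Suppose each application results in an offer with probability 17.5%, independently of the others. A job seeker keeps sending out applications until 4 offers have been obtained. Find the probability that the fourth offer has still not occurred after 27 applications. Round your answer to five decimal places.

0.27991

Needing more than 27 applications ⇔ fewer than 4 successes in the first 27. With X ~ Binomial(27, 0.175), P(Y > 27) = P(X ≤ 3).
  k=0: C(27,0)·0.175^0·0.825^27 = 0.0055495
  k=1: C(27,1)·0.175^1·0.825^26 = 0.0317837
  k=2: C(27,2)·0.175^2·0.825^25 = 0.0876460
  k=3: C(27,3)·0.175^3·0.825^24 = 0.1549297
P(X ≤ 3) = 0.2799089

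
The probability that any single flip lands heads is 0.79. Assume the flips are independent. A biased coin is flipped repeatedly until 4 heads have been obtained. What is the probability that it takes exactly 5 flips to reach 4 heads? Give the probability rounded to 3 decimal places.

0.327

Y = trial on which the fourth success occurs; negative binomial, r=4, p=0.79.
P(Y=5) = C(4,3) · p^4 · (1−p)^1
= 4 · 0.3895 · 0.21 = 0.32718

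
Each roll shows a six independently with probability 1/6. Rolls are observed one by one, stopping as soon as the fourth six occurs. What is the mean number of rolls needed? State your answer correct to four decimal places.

Y = total rolls until the fourth success; negative binomial with r=4, p=0.166667.
E[Y] = r / p = 4 / 0.166667 = 24.000000

24.0000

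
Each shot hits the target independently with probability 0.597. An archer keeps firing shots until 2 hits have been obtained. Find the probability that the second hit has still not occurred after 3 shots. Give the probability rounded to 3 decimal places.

0.356

Needing more than 3 shots ⇔ fewer than 2 successes in the first 3. With X ~ Binomial(3, 0.597), P(Y > 3) = P(X ≤ 1).
  k=0: C(3,0)·0.597^0·0.403^3 = 0.06545
  k=1: C(3,1)·0.597^1·0.403^2 = 0.29087
P(X ≤ 1) = 0.35633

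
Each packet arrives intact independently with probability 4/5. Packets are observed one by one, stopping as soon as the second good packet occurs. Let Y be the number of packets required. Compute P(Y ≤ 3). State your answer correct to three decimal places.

0.896

Finishing within 3 packets ⇔ at least 2 successes in the first 3. With X ~ Binomial(3, 0.80), P(Y ≤ 3) = 1 − P(X ≤ 1).
  k=0: C(3,0)·0.80^0·0.20^3 = 0.00800
  k=1: C(3,1)·0.80^1·0.20^2 = 0.09600
1 − 0.10400 = 0.89600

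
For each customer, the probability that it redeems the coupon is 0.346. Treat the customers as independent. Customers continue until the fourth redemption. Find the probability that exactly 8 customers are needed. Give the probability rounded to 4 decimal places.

0.0918

Y = trial on which the fourth success occurs; negative binomial, r=4, p=0.346.
P(Y=8) = C(7,3) · p^4 · (1−p)^4
= 35 · 0.014332 · 0.18294 = 0.091766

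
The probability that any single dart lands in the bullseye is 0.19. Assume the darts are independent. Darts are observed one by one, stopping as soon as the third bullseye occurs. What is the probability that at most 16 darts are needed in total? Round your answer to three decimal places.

Finishing within 16 darts ⇔ at least 3 successes in the first 16. With X ~ Binomial(16, 0.19), P(Y ≤ 16) = 1 − P(X ≤ 2).
  k=0: C(16,0)·0.19^0·0.81^16 = 0.03434
  k=1: C(16,1)·0.19^1·0.81^15 = 0.12887
  k=2: C(16,2)·0.19^2·0.81^14 = 0.22671
1 − 0.38992 = 0.61008

0.610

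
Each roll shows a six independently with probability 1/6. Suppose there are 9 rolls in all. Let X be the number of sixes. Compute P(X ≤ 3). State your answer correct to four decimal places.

0.9520

X ~ Binomial(9, 0.166667); P(X ≤ 3) = Σ C(9,k) p^k (1−p)^(9−k) over k:
  k=0: C(9,0)·0.166667^0·0.833333^9 = 0.193807
  k=1: C(9,1)·0.166667^1·0.833333^8 = 0.348852
  k=2: C(9,2)·0.166667^2·0.833333^7 = 0.279082
  k=3: C(9,3)·0.166667^3·0.833333^6 = 0.130238
Total = 0.951979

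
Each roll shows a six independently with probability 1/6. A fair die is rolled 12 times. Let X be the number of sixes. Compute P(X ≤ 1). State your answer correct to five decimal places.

X ~ Binomial(12, 0.166667); P(X ≤ 1) = Σ C(12,k) p^k (1−p)^(12−k) over k:
  k=0: C(12,0)·0.166667^0·0.833333^12 = 0.1121567
  k=1: C(12,1)·0.166667^1·0.833333^11 = 0.2691760
Total = 0.3813326

0.38133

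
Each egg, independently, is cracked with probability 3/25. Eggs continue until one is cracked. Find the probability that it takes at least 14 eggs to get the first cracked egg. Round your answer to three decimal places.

Y = number of eggs to the first success; geometric, p = 0.12.
P(Y > 13) = P(first 13 all fail) = (1−p)^13 = 0.18979

0.190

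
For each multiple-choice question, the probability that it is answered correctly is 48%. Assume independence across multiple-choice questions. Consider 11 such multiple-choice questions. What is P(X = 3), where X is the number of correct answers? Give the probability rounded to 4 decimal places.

X ~ Binomial(n=11, p=0.48).
P(X=3) = C(11,3) · p^3 · (1−p)^8
= 165 · 0.11059 · 0.005346 = 0.097552

0.0976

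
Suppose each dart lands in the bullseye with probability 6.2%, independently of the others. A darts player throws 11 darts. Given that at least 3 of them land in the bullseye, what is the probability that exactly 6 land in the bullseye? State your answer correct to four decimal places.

X ~ Binomial(11, 0.062). Want P(X=6 | X≥3) = P(X=6) / P(X≥3).
P(X=6) = C(11,6)·0.062^6·0.938^5 = 0.000019
P(X≥3) = 1 − 0.494574 − 0.359594 − 0.118842 = 0.026989
Ratio = 0.000019 / 0.026989 = 0.000706

0.0007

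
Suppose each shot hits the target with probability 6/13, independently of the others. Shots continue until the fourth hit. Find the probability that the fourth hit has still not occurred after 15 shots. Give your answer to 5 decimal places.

0.03502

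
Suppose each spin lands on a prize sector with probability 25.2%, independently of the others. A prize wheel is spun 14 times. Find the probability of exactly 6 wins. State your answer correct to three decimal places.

X ~ Binomial(n=14, p=0.252).
P(X=6) = C(14,6) · p^6 · (1−p)^8
= 3003 · 0.0002561 · 0.097997 = 0.07537

0.075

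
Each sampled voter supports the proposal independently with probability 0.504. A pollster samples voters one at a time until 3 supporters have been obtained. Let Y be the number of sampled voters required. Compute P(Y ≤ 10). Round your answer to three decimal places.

Finishing within 10 sampled voters ⇔ at least 3 successes in the first 10. With X ~ Binomial(10, 0.504), P(Y ≤ 10) = 1 − P(X ≤ 2).
  k=0: C(10,0)·0.504^0·0.496^10 = 0.00090
  k=1: C(10,1)·0.504^1·0.496^9 = 0.00916
  k=2: C(10,2)·0.504^2·0.496^8 = 0.04187
1 − 0.05193 = 0.94807

0.948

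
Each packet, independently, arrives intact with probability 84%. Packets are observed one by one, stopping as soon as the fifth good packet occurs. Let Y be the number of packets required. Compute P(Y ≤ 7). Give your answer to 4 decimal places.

Finishing within 7 packets ⇔ at least 5 successes in the first 7. With X ~ Binomial(7, 0.84), P(Y ≤ 7) = 1 − P(X ≤ 4).
  k=0: C(7,0)·0.84^0·0.16^7 = 0.000003
  k=1: C(7,1)·0.84^1·0.16^6 = 0.000099
  k=2: C(7,2)·0.84^2·0.16^5 = 0.001554
  k=3: C(7,3)·0.84^3·0.16^4 = 0.013595
  k=4: C(7,4)·0.84^4·0.16^3 = 0.071375
1 − 0.086625 = 0.913375

0.9134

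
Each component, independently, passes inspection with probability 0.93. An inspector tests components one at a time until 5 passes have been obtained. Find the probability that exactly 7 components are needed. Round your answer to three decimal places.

Y = trial on which the fifth success occurs; negative binomial, r=5, p=0.93.
P(Y=7) = C(6,4) · p^5 · (1−p)^2
= 15 · 0.69569 · 0.0049 = 0.05113

0.051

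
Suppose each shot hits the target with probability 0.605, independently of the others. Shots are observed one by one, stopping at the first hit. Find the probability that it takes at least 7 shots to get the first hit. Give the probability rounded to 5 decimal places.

Y = number of shots to the first success; geometric, p = 0.605.
P(Y > 6) = P(first 6 all fail) = (1−p)^6 = 0.0037982

0.00380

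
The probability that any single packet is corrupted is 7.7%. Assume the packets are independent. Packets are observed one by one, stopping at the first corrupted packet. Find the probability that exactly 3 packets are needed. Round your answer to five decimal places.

0.06560

Geometric (trials to first success), p = 0.077.
P(Y = 3) = (1−p)^2 · p = 0.85193 · 0.077 = 0.0655985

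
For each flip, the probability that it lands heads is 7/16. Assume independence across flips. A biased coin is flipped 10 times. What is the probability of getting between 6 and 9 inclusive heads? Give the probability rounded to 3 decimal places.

0.235

X ~ Binomial(10, 0.4375); P(6 ≤ X ≤ 9) = Σ C(10,k) p^k (1−p)^(10−k) over k:
  k=6: C(10,6)·0.4375^6·0.5625^4 = 0.14743
  k=7: C(10,7)·0.4375^7·0.5625^3 = 0.06552
  k=8: C(10,8)·0.4375^8·0.5625^2 = 0.01911
  k=9: C(10,9)·0.4375^9·0.5625^1 = 0.00330
Total = 0.23536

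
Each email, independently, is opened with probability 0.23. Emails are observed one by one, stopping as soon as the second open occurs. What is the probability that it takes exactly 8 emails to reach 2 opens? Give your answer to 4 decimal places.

0.0772

Y = trial on which the second success occurs; negative binomial, r=2, p=0.23.
P(Y=8) = C(7,1) · p^2 · (1−p)^6
= 7 · 0.0529 · 0.20842 = 0.077179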